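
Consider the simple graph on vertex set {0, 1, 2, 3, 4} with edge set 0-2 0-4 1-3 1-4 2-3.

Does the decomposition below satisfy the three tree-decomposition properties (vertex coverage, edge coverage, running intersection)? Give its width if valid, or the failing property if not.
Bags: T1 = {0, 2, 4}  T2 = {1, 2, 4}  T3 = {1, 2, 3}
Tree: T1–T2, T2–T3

Yes; width 2.

Vertex coverage: the bags together contain {0, 1, 2, 3, 4}, the full vertex set. Edge coverage: each edge of G has both endpoints in at least one bag. Running intersection: for every vertex, the bags containing it form a connected subtree. All three properties hold, so this is a valid tree decomposition of width max|bag| − 1 = 2, and hence tw(G) ≤ 2.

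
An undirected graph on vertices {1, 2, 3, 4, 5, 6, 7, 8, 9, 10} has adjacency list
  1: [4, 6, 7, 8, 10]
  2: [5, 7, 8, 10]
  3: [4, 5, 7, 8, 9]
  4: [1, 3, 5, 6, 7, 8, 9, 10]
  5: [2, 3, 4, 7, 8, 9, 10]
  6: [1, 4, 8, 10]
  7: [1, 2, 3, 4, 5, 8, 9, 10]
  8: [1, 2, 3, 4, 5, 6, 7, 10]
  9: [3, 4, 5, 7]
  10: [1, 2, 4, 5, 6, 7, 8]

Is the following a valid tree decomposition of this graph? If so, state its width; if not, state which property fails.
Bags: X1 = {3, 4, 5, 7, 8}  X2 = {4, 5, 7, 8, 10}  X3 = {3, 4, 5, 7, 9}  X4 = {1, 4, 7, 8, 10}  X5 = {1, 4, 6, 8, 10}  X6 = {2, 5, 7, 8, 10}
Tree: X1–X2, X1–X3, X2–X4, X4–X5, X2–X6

Yes; width 4.

Checking the three conditions: (i) the bags cover all of {1, 2, 3, 4, 5, 6, 7, 8, 9, 10}; (ii) for each edge, some bag contains both endpoints; (iii) the bags containing any fixed vertex form a subtree. All hold, so the decomposition is valid with width 5 − 1 = 4.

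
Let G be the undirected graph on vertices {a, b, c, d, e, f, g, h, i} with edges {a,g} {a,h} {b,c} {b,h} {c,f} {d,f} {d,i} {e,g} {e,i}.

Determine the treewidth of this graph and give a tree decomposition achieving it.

Every bag has size at most 3, so the width is 3 − 1 = 2 and tw(G) ≤ 2. For the lower bound, G contains the cycle f–c–b–h–a–g–e–i–d–f, so G is not a forest; only forests have treewidth ≤ 1, hence tw(G) ≥ 2. The upper and lower bounds meet at 2, so that is the treewidth.

Treewidth 2.
Bags: B1 = {b, c, f}  B2 = {b, f, h}  B3 = {a, f, h}  B4 = {a, f, g}  B5 = {e, f, g}  B6 = {e, f, i}  B7 = {d, f, i}
Tree: B1–B2, B2–B3, B3–B4, B4–B5, B5–B6, B6–B7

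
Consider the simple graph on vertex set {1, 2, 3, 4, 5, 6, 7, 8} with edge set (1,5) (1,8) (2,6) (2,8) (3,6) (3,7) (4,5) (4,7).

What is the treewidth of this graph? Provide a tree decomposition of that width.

Every bag has size at most 3, so the width is 3 − 1 = 2 and tw(G) ≤ 2. For the lower bound, G contains the cycle 5–1–8–2–6–3–7–4–5, so G is not a forest; only forests have treewidth ≤ 1, hence tw(G) ≥ 2. Combining the bounds, tw(G) = 2.

Treewidth 2.
Bags: B1 = {1, 5, 8}  B2 = {2, 5, 8}  B3 = {2, 5, 6}  B4 = {3, 5, 6}  B5 = {3, 5, 7}  B6 = {4, 5, 7}
Tree: B1–B2, B2–B3, B3–B4, B4–B5, B5–B6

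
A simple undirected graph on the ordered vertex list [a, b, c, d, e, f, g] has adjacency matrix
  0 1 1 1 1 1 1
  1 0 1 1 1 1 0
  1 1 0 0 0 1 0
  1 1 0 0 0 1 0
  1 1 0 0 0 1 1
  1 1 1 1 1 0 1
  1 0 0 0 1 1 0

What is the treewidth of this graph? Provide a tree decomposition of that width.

Every bag has size at most 4, so the width is 4 − 1 = 3 and tw(G) ≤ 3. Conversely, {a, e, f, g} is a clique of size 4, and the vertices of any clique must share a bag in every tree decomposition; so some bag has ≥ 4 vertices and tw(G) ≥ 3. Therefore the treewidth is 3.

Treewidth 3.
One optimal decomposition is:
Bags: B1 = {a, b, e, f}  B2 = {a, b, c, f}  B3 = {a, e, f, g}  B4 = {a, b, d, f}
Tree: B1–B2, B1–B3, B1–B4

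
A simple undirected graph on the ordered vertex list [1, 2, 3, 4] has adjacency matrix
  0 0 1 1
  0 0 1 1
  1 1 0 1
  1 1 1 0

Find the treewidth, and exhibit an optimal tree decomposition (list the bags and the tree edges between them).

Every bag has size at most 3, so the width is 3 − 1 = 2 and tw(G) ≤ 2. For the lower bound, the 3 vertices {1, 3, 4} are pairwise adjacent, and any tree decomposition puts a clique entirely inside one bag — forcing width ≥ 2. The upper and lower bounds meet at 2, so that is the treewidth.

Treewidth 2.
One such decomposition:
Bags: B1 = {2, 3, 4}  B2 = {1, 3, 4}
Tree: B1–B2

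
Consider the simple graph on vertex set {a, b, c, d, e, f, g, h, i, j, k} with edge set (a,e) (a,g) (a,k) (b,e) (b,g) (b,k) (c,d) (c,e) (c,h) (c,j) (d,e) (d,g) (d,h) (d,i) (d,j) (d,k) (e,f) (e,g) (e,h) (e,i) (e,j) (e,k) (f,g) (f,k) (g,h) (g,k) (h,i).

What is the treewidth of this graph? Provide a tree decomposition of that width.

Every bag has size at most 4, so the width is 4 − 1 = 3 and tw(G) ≤ 3. On the other hand G contains the 4-clique {c, d, e, j}. A clique must lie in a single bag of any decomposition, so no decomposition can have width below 3. The upper and lower bounds meet at 3, so that is the treewidth.

Treewidth 3.
One such decomposition:
Bags: B1 = {d, e, g, k}  B2 = {d, e, g, h}  B3 = {b, e, g, k}  B4 = {d, e, h, i}  B5 = {a, e, g, k}  B6 = {c, d, e, h}  B7 = {c, d, e, j}  B8 = {e, f, g, k}
Tree: B1–B2, B1–B3, B2–B4, B1–B5, B4–B6, B6–B7, B3–B8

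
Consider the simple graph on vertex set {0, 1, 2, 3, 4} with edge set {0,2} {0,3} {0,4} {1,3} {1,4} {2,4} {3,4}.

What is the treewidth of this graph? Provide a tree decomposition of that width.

The largest bag has 3 vertices, giving width 2; this decomposition certifies tw(G) ≤ 2. On the other hand G contains the 3-clique {0, 2, 4}. A clique must lie in a single bag of any decomposition, so no decomposition can have width below 2. Combining the bounds, tw(G) = 2.

Treewidth 2.
Bags: B1 = {0, 3, 4}  B2 = {1, 3, 4}  B3 = {0, 2, 4}
Tree: B1–B2, B1–B3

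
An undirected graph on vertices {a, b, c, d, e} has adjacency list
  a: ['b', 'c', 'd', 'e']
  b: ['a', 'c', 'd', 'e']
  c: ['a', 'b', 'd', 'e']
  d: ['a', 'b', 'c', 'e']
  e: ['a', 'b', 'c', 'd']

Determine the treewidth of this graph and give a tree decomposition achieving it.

A single bag containing all 5 vertices is trivially a valid decomposition of width 4. For the lower bound, the 5 vertices {a, b, c, d, e} are pairwise adjacent, and any tree decomposition puts a clique entirely inside one bag — forcing width ≥ 4. Combining the bounds, tw(G) = 4.

Treewidth 4.
One such decomposition:
Bags: B1 = {a, b, c, d, e}
Tree: (single bag)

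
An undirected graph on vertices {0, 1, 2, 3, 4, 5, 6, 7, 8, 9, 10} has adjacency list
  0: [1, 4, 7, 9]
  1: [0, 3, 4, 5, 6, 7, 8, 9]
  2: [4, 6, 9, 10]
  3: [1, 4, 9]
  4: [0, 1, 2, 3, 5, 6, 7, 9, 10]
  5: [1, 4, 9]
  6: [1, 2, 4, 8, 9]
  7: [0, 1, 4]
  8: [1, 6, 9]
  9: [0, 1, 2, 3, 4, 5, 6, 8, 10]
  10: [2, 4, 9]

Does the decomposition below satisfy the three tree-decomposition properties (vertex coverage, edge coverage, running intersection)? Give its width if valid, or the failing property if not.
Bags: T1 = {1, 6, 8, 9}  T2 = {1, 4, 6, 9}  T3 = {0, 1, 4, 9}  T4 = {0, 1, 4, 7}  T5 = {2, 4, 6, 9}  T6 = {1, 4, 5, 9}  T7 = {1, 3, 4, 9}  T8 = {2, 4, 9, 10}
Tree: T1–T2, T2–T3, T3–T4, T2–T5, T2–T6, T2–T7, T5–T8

Yes; width 3.

Vertex coverage: the bags together contain {0, 1, 2, 3, 4, 5, 6, 7, 8, 9, 10}, the full vertex set. Edge coverage: each edge of G has both endpoints in at least one bag. Running intersection: for every vertex, the bags containing it form a connected subtree. All three properties hold, so this is a valid tree decomposition of width max|bag| − 1 = 3, and hence tw(G) ≤ 3.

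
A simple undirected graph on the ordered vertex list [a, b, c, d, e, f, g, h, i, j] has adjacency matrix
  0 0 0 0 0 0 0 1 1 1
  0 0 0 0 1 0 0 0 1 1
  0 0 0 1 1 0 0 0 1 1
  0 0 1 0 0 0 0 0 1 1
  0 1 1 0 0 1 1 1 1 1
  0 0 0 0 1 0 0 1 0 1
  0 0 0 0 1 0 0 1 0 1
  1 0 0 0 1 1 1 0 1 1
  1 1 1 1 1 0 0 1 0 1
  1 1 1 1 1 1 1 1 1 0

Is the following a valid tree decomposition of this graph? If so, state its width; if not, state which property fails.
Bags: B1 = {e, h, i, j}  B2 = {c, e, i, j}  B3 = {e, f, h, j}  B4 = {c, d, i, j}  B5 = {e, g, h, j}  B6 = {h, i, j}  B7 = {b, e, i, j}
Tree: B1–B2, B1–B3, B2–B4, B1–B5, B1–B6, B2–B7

A tree decomposition must satisfy three properties: every vertex lies in some bag; for every edge, both endpoints lie together in some bag; and for every vertex, the bags containing it form a connected subtree. Here vertex a appears in no bag, so the decomposition is invalid.

No — vertex a appears in no bag.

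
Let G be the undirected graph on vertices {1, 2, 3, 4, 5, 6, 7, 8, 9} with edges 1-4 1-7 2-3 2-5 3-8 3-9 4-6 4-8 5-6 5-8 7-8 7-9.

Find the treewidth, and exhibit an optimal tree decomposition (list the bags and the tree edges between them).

Treewidth 3.
One optimal decomposition is:
Bags: B1 = {1, 4, 5, 6}  B2 = {1, 4, 5, 8}  B3 = {1, 5, 7, 8}  B4 = {2, 5, 7, 8}  B5 = {2, 3, 7, 8}  B6 = {2, 3, 7, 9}
Tree: B1–B2, B2–B3, B3–B4, B4–B5, B5–B6

Each bag holds 4 vertices, so the decomposition has width 3, which upper-bounds the treewidth. For the lower bound: the 4 vertex sets {1,4,6}, {5}, {8}, {2,3,7,9} are disjoint, each induces a connected subgraph, and every pair is joined by at least one edge of G. Contracting each set to a single vertex therefore yields K_{4} as a minor, and since treewidth is minor-monotone, tw(G) ≥ tw(K_{4}) = 3. Therefore the treewidth is 3.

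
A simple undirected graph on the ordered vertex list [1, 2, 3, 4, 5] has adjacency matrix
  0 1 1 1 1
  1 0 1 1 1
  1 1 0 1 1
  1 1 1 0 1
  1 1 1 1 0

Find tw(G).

4

A width-4 tree decomposition is:
Bags: B1 = {1, 2, 3, 4, 5}
Tree: (single bag)
With just one bag of size 5, the width is 5 − 1 = 4, so tw(G) ≤ 4. Conversely, {1, 2, 3, 4, 5} is a clique of size 5, and the vertices of any clique must share a bag in every tree decomposition; so some bag has ≥ 5 vertices and tw(G) ≥ 4. The upper and lower bounds meet at 4, so that is the treewidth.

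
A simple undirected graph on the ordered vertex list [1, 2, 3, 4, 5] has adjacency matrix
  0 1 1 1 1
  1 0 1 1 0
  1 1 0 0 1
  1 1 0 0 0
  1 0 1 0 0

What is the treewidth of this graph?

A width-2 tree decomposition is:
Bags: B1 = {1, 3, 5}  B2 = {1, 2, 3}  B3 = {1, 2, 4}
Tree: B1–B2, B2–B3
Every bag has size at most 3, so the width is 3 − 1 = 2 and tw(G) ≤ 2. Conversely, {1, 2, 3} is a clique of size 3, and the vertices of any clique must share a bag in every tree decomposition; so some bag has ≥ 3 vertices and tw(G) ≥ 2. Hence tw(G) = 2 exactly.

2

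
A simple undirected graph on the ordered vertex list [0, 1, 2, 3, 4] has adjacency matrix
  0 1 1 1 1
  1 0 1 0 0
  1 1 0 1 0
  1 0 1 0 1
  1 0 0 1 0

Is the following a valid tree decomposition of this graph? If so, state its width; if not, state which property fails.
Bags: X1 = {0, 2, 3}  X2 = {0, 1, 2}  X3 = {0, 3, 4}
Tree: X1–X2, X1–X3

Yes; width 2.

Every vertex of G appears in some bag (union = {0, 1, 2, 3, 4}); every edge is covered by a bag; and for each vertex v the set of bags containing v is connected in the bag tree. The decomposition is therefore valid. The largest bag has 3 vertices, so the width is 2.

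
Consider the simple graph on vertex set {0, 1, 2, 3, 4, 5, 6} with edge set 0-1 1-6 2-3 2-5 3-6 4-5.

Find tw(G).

1

A width-1 tree decomposition is:
Bags: B1 = {0, 1}  B2 = {1, 6}  B3 = {3, 6}  B4 = {2, 3}  B5 = {2, 5}  B6 = {4, 5}
Tree: B1–B2, B2–B3, B3–B4, B4–B5, B5–B6
Every bag has size at most 2, so the width is 2 − 1 = 1 and tw(G) ≤ 1. Since G has at least one edge (e.g. 0–1), it is not an edgeless graph, so tw(G) ≥ 1. Therefore the treewidth is 1.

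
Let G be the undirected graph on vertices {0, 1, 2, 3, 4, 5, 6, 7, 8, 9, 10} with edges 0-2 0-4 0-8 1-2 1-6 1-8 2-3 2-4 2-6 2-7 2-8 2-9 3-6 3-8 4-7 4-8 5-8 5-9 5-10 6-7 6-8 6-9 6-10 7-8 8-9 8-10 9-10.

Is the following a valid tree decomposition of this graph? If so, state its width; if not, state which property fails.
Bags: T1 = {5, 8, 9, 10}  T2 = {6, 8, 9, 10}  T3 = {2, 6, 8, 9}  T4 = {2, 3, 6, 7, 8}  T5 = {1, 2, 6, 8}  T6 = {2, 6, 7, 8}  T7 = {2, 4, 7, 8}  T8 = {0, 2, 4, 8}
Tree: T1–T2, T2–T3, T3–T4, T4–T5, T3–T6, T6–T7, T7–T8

A tree decomposition must satisfy three properties: every vertex lies in some bag; for every edge, both endpoints lie together in some bag; and for every vertex, the bags containing it form a connected subtree. Here bags containing vertex 7 are not connected in the tree, so the decomposition is invalid.

No — bags containing vertex 7 are not connected in the tree.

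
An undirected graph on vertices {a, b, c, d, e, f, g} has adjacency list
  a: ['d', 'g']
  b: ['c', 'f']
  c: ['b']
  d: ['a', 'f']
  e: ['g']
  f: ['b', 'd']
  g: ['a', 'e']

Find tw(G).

1

A width-1 tree decomposition is:
Bags: B1 = {b, c}  B2 = {b, f}  B3 = {d, f}  B4 = {a, d}  B5 = {a, g}  B6 = {e, g}
Tree: B1–B2, B2–B3, B3–B4, B4–B5, B5–B6
Every bag has size at most 2, so the width is 2 − 1 = 1 and tw(G) ≤ 1. G has an edge, so its treewidth is at least 1. Hence tw(G) = 1 exactly.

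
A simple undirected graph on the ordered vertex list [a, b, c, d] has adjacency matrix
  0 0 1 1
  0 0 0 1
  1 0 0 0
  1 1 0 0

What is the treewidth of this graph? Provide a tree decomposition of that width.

The largest bag has 2 vertices, giving width 1; this decomposition certifies tw(G) ≤ 1. G has an edge, so its treewidth is at least 1. Combining the bounds, tw(G) = 1.

Treewidth 1.
Bags: B1 = {b, d}  B2 = {a, d}  B3 = {a, c}
Tree: B1–B2, B2–B3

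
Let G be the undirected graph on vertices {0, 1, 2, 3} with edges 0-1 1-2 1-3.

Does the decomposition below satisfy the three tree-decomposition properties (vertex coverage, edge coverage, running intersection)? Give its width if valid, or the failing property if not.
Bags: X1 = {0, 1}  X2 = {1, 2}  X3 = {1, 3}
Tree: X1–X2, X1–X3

Yes; width 1.

Every vertex of G appears in some bag (union = {0, 1, 2, 3}); every edge is covered by a bag; and for each vertex v the set of bags containing v is connected in the bag tree. The decomposition is therefore valid. The largest bag has 2 vertices, so the width is 1.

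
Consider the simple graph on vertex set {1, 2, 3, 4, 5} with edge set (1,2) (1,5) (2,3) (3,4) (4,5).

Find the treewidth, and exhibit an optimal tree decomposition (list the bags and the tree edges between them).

Treewidth 2.
One optimal decomposition is:
Bags: B1 = {1, 2, 3}  B2 = {1, 3, 4}  B3 = {1, 4, 5}
Tree: B1–B2, B2–B3

Each bag holds 3 vertices, so the decomposition has width 2, which upper-bounds the treewidth. The edges 1–2–3–4–5–1 form a cycle, so G is not a tree and its treewidth is at least 2. The upper and lower bounds meet at 2, so that is the treewidth.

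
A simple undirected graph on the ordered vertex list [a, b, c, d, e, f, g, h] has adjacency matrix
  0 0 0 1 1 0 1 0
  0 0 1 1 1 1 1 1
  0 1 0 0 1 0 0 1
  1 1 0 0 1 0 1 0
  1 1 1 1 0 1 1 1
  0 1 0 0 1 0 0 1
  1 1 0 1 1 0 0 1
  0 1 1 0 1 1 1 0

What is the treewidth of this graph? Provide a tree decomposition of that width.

The largest bag has 4 vertices, giving width 3; this decomposition certifies tw(G) ≤ 3. On the other hand G contains the 4-clique {a, d, e, g}. A clique must lie in a single bag of any decomposition, so no decomposition can have width below 3. Therefore the treewidth is 3.

Treewidth 3.
Bags: B1 = {b, d, e, g}  B2 = {a, d, e, g}  B3 = {b, e, g, h}  B4 = {b, c, e, h}  B5 = {b, e, f, h}
Tree: B1–B2, B1–B3, B3–B4, B3–B5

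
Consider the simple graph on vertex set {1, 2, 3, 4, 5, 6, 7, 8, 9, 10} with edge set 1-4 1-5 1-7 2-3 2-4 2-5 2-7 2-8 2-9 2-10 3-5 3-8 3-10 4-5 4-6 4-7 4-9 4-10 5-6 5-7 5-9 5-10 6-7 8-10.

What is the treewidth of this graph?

A width-3 tree decomposition is:
Bags: B1 = {2, 4, 5, 10}  B2 = {2, 3, 5, 10}  B3 = {2, 4, 5, 7}  B4 = {1, 4, 5, 7}  B5 = {2, 3, 8, 10}  B6 = {4, 5, 6, 7}  B7 = {2, 4, 5, 9}
Tree: B1–B2, B1–B3, B3–B4, B2–B5, B4–B6, B3–B7
Each bag holds 4 vertices, so the decomposition has width 3, which upper-bounds the treewidth. Conversely, {2, 3, 8, 10} is a clique of size 4, and the vertices of any clique must share a bag in every tree decomposition; so some bag has ≥ 4 vertices and tw(G) ≥ 3. Combining the bounds, tw(G) = 3.

3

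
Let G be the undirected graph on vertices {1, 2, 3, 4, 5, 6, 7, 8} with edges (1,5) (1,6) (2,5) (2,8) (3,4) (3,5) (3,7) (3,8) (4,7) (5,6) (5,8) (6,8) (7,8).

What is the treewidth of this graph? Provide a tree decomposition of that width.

The largest bag has 3 vertices, giving width 2; this decomposition certifies tw(G) ≤ 2. Conversely, {3, 4, 7} is a clique of size 3, and the vertices of any clique must share a bag in every tree decomposition; so some bag has ≥ 3 vertices and tw(G) ≥ 2. Hence tw(G) = 2 exactly.

Treewidth 2.
One optimal decomposition is:
Bags: B1 = {5, 6, 8}  B2 = {3, 5, 8}  B3 = {1, 5, 6}  B4 = {3, 7, 8}  B5 = {3, 4, 7}  B6 = {2, 5, 8}
Tree: B1–B2, B1–B3, B2–B4, B4–B5, B2–B6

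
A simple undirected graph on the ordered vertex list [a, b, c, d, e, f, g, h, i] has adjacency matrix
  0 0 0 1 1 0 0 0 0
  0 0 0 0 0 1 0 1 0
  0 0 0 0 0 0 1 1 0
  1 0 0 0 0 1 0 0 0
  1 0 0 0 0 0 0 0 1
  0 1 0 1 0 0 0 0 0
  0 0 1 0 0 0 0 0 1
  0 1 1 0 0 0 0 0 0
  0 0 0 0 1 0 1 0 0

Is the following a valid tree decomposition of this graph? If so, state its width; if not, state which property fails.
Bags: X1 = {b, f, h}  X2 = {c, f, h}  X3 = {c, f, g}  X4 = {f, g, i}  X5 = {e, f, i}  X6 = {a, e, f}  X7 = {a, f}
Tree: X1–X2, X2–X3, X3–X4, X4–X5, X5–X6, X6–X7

A tree decomposition must satisfy three properties: every vertex lies in some bag; for every edge, both endpoints lie together in some bag; and for every vertex, the bags containing it form a connected subtree. Here vertex d appears in no bag, so the decomposition is invalid.

No — vertex d appears in no bag.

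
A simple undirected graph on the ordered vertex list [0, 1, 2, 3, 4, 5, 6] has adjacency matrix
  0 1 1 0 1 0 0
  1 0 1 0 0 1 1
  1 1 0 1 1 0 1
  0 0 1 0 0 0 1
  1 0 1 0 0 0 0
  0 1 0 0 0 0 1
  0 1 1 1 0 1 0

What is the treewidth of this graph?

A width-2 tree decomposition is:
Bags: B1 = {1, 2, 6}  B2 = {2, 3, 6}  B3 = {1, 5, 6}  B4 = {0, 1, 2}  B5 = {0, 2, 4}
Tree: B1–B2, B1–B3, B1–B4, B4–B5
The largest bag has 3 vertices, giving width 2; this decomposition certifies tw(G) ≤ 2. Conversely, {0, 1, 2} is a clique of size 3, and the vertices of any clique must share a bag in every tree decomposition; so some bag has ≥ 3 vertices and tw(G) ≥ 2. Combining the bounds, tw(G) = 2.

2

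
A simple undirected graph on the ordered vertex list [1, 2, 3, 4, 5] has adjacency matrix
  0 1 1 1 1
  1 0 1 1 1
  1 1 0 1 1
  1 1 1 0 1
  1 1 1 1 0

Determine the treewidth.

4

A width-4 tree decomposition is:
Bags: B1 = {1, 2, 3, 4, 5}
Tree: (single bag)
A single bag containing all 5 vertices is trivially a valid decomposition of width 4. For the lower bound, the 5 vertices {1, 2, 3, 4, 5} are pairwise adjacent, and any tree decomposition puts a clique entirely inside one bag — forcing width ≥ 4. Hence tw(G) = 4 exactly.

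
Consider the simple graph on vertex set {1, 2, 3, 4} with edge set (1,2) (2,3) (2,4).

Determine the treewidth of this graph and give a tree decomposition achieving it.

Treewidth 1.
One such decomposition:
Bags: B1 = {2, 3}  B2 = {1, 2}  B3 = {2, 4}
Tree: B1–B2, B2–B3

Each bag holds 2 vertices, so the decomposition has width 1, which upper-bounds the treewidth. G has an edge, so its treewidth is at least 1. Hence tw(G) = 1 exactly.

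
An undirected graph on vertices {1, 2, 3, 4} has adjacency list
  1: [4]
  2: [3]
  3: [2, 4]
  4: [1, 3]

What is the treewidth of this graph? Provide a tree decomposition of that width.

Treewidth 1.
One optimal decomposition is:
Bags: B1 = {1, 4}  B2 = {3, 4}  B3 = {2, 3}
Tree: B1–B2, B2–B3

The largest bag has 2 vertices, giving width 1; this decomposition certifies tw(G) ≤ 1. Any graph with an edge has treewidth ≥ 1, and G has the edge 1–4. Therefore the treewidth is 1.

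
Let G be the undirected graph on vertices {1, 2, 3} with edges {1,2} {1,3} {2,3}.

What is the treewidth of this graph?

A width-2 tree decomposition is:
Bags: B1 = {1, 2, 3}
Tree: (single bag)
A single bag containing all 3 vertices is trivially a valid decomposition of width 2. For the lower bound, the 3 vertices {1, 2, 3} are pairwise adjacent, and any tree decomposition puts a clique entirely inside one bag — forcing width ≥ 2. Hence tw(G) = 2 exactly.

2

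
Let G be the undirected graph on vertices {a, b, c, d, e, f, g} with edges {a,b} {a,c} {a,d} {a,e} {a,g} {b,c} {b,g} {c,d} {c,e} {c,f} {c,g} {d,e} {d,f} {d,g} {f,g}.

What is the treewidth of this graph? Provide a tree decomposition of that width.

Treewidth 3.
One optimal decomposition is:
Bags: B1 = {a, b, c, g}  B2 = {a, c, d, g}  B3 = {a, c, d, e}  B4 = {c, d, f, g}
Tree: B1–B2, B2–B3, B2–B4

Every bag has size at most 4, so the width is 4 − 1 = 3 and tw(G) ≤ 3. On the other hand G contains the 4-clique {c, d, f, g}. A clique must lie in a single bag of any decomposition, so no decomposition can have width below 3. Hence tw(G) = 3 exactly.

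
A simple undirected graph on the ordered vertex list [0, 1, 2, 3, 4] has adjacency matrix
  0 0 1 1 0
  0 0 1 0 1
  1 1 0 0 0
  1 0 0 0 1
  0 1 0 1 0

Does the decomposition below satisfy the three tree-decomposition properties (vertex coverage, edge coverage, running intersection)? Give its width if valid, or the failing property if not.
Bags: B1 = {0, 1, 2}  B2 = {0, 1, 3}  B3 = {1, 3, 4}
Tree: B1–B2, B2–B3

Vertex coverage: the bags together contain {0, 1, 2, 3, 4}, the full vertex set. Edge coverage: each edge of G has both endpoints in at least one bag. Running intersection: for every vertex, the bags containing it form a connected subtree. All three properties hold, so this is a valid tree decomposition of width max|bag| − 1 = 2, and hence tw(G) ≤ 2.

Yes; width 2.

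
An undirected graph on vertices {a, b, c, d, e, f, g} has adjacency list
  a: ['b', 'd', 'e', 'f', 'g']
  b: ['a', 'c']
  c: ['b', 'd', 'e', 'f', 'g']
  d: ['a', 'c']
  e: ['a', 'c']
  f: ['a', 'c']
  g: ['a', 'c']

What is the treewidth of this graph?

A width-2 tree decomposition is:
Bags: B1 = {a, c, f}  B2 = {a, b, c}  B3 = {a, c, e}  B4 = {a, c, d}  B5 = {a, c, g}
Tree: B1–B2, B2–B3, B3–B4, B4–B5
Each bag holds 3 vertices, so the decomposition has width 2, which upper-bounds the treewidth. For the lower bound, G contains the cycle a–f–c–b–a, so G is not a forest; only forests have treewidth ≤ 1, hence tw(G) ≥ 2. Therefore the treewidth is 2.

2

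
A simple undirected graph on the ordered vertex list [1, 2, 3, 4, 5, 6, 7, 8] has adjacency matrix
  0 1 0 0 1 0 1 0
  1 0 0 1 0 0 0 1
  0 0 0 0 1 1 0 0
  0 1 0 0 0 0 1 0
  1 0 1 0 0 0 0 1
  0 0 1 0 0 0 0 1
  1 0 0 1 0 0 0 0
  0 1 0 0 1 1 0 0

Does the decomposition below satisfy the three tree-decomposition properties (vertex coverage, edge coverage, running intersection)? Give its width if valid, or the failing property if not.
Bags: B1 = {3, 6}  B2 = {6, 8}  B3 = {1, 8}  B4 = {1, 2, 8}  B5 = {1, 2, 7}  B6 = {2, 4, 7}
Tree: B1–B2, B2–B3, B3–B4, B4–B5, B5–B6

A tree decomposition must satisfy three properties: every vertex lies in some bag; for every edge, both endpoints lie together in some bag; and for every vertex, the bags containing it form a connected subtree. Here vertex 5 appears in no bag, so the decomposition is invalid.

No — vertex 5 appears in no bag.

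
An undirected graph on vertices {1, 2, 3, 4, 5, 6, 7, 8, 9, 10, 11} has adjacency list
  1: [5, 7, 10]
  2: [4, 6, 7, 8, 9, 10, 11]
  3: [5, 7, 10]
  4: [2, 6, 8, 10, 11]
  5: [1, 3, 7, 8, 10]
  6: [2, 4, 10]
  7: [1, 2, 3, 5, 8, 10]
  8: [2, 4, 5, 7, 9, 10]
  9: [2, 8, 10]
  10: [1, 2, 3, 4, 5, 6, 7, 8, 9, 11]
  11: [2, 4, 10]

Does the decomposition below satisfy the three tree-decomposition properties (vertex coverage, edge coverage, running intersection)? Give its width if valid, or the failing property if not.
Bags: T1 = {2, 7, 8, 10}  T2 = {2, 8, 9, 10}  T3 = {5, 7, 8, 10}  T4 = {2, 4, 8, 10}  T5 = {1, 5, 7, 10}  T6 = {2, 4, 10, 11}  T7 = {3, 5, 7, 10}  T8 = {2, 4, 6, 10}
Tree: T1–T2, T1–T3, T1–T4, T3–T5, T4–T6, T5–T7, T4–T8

Yes; width 3.

Vertex coverage: the bags together contain {1, 2, 3, 4, 5, 6, 7, 8, 9, 10, 11}, the full vertex set. Edge coverage: each edge of G has both endpoints in at least one bag. Running intersection: for every vertex, the bags containing it form a connected subtree. All three properties hold, so this is a valid tree decomposition of width max|bag| − 1 = 3, and hence tw(G) ≤ 3.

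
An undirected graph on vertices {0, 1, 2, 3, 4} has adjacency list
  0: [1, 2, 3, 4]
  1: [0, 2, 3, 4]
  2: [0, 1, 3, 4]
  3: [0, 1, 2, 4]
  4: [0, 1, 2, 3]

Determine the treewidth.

A width-4 tree decomposition is:
Bags: B1 = {0, 1, 2, 3, 4}
Tree: (single bag)
With just one bag of size 5, the width is 5 − 1 = 4, so tw(G) ≤ 4. For the lower bound, the 5 vertices {0, 1, 2, 3, 4} are pairwise adjacent, and any tree decomposition puts a clique entirely inside one bag — forcing width ≥ 4. Hence tw(G) = 4 exactly.

4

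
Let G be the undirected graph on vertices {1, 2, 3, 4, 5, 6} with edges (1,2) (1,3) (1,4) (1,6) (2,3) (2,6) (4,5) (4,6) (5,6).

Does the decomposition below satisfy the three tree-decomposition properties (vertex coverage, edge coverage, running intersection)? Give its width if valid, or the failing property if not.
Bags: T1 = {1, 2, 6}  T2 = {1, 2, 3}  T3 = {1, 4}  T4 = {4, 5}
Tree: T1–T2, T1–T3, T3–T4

No — edge (6,4) lies in no bag.

A tree decomposition must satisfy three properties: every vertex lies in some bag; for every edge, both endpoints lie together in some bag; and for every vertex, the bags containing it form a connected subtree. Here edge (6,4) lies in no bag, so the decomposition is invalid.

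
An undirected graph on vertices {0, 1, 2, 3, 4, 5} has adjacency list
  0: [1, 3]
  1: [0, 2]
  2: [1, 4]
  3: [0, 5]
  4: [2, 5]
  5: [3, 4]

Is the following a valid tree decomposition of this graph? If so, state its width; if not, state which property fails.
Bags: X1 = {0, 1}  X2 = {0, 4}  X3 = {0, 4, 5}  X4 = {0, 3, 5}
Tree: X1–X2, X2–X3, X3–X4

A tree decomposition must satisfy three properties: every vertex lies in some bag; for every edge, both endpoints lie together in some bag; and for every vertex, the bags containing it form a connected subtree. Here vertex 2 appears in no bag, so the decomposition is invalid.

No — vertex 2 appears in no bag.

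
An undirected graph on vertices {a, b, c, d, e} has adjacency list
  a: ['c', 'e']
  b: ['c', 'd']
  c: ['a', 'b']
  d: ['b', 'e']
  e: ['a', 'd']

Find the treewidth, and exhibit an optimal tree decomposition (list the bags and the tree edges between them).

Every bag has size at most 3, so the width is 3 − 1 = 2 and tw(G) ≤ 2. The edges d–e–a–c–b–d form a cycle, so G is not a tree and its treewidth is at least 2. The upper and lower bounds meet at 2, so that is the treewidth.

Treewidth 2.
Bags: B1 = {a, d, e}  B2 = {a, c, d}  B3 = {b, c, d}
Tree: B1–B2, B2–B3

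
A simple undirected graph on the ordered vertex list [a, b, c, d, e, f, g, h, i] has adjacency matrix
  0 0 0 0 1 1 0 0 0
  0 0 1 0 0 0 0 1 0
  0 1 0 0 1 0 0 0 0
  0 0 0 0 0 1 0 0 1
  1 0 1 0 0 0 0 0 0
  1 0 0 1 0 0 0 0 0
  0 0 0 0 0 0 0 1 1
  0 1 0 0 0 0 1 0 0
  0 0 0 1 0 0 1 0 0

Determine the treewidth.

2

A width-2 tree decomposition is:
Bags: B1 = {b, c, e}  B2 = {b, e, h}  B3 = {e, g, h}  B4 = {e, g, i}  B5 = {d, e, i}  B6 = {d, e, f}  B7 = {a, e, f}
Tree: B1–B2, B2–B3, B3–B4, B4–B5, B5–B6, B6–B7
Every bag has size at most 3, so the width is 3 − 1 = 2 and tw(G) ≤ 2. For the lower bound, G contains the cycle e–c–b–h–g–i–d–f–a–e, so G is not a forest; only forests have treewidth ≤ 1, hence tw(G) ≥ 2. Therefore the treewidth is 2.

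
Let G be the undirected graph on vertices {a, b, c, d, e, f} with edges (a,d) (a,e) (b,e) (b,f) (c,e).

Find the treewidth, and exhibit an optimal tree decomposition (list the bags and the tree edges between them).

Treewidth 1.
One optimal decomposition is:
Bags: B1 = {a, e}  B2 = {b, e}  B3 = {c, e}  B4 = {b, f}  B5 = {a, d}
Tree: B1–B2, B1–B3, B2–B4, B1–B5

The largest bag has 2 vertices, giving width 1; this decomposition certifies tw(G) ≤ 1. G has an edge, so its treewidth is at least 1. Combining the bounds, tw(G) = 1.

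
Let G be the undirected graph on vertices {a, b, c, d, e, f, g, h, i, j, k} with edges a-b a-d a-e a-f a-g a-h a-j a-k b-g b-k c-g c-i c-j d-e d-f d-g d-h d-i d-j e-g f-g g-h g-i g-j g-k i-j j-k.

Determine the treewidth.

A width-3 tree decomposition is:
Bags: B1 = {a, d, g, j}  B2 = {a, g, j, k}  B3 = {a, d, e, g}  B4 = {a, d, g, h}  B5 = {a, d, f, g}  B6 = {d, g, i, j}  B7 = {c, g, i, j}  B8 = {a, b, g, k}
Tree: B1–B2, B1–B3, B1–B4, B1–B5, B1–B6, B6–B7, B2–B8
Every bag has size at most 4, so the width is 4 − 1 = 3 and tw(G) ≤ 3. Conversely, {c, g, i, j} is a clique of size 4, and the vertices of any clique must share a bag in every tree decomposition; so some bag has ≥ 4 vertices and tw(G) ≥ 3. The upper and lower bounds meet at 3, so that is the treewidth.

3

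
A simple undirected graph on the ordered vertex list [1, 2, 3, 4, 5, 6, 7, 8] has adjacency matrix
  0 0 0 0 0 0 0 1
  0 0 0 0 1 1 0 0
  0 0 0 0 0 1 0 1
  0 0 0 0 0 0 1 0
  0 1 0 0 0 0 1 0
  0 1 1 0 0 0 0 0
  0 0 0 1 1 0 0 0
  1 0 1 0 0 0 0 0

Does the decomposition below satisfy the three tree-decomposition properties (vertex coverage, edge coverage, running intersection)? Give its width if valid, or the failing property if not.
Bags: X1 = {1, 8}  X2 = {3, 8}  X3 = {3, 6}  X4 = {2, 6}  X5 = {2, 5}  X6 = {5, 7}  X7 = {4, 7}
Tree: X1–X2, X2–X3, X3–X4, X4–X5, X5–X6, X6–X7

Yes; width 1.

Checking the three conditions: (i) the bags cover all of {1, 2, 3, 4, 5, 6, 7, 8}; (ii) for each edge, some bag contains both endpoints; (iii) the bags containing any fixed vertex form a subtree. All hold, so the decomposition is valid with width 2 − 1 = 1.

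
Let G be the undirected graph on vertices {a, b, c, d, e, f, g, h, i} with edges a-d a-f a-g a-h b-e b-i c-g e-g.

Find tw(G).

A width-1 tree decomposition is:
Bags: B1 = {a, g}  B2 = {a, d}  B3 = {e, g}  B4 = {b, e}  B5 = {a, h}  B6 = {b, i}  B7 = {a, f}  B8 = {c, g}
Tree: B1–B2, B1–B3, B3–B4, B1–B5, B4–B6, B2–B7, B1–B8
Every bag has size at most 2, so the width is 2 − 1 = 1 and tw(G) ≤ 1. Any graph with an edge has treewidth ≥ 1, and G has the edge a–g. Therefore the treewidth is 1.

1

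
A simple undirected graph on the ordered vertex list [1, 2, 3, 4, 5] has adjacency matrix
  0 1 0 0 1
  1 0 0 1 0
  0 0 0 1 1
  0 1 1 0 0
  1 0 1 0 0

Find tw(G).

A width-2 tree decomposition is:
Bags: B1 = {1, 2, 5}  B2 = {2, 4, 5}  B3 = {3, 4, 5}
Tree: B1–B2, B2–B3
The largest bag has 3 vertices, giving width 2; this decomposition certifies tw(G) ≤ 2. For the lower bound, G contains the cycle 5–1–2–4–3–5, so G is not a forest; only forests have treewidth ≤ 1, hence tw(G) ≥ 2. Combining the bounds, tw(G) = 2.

2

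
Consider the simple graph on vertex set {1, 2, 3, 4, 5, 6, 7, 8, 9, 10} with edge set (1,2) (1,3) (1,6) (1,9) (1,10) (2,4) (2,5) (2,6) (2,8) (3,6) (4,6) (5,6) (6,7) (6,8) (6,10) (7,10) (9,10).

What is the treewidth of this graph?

A width-2 tree decomposition is:
Bags: B1 = {1, 2, 6}  B2 = {2, 6, 8}  B3 = {1, 6, 10}  B4 = {1, 9, 10}  B5 = {2, 5, 6}  B6 = {6, 7, 10}  B7 = {1, 3, 6}  B8 = {2, 4, 6}
Tree: B1–B2, B1–B3, B3–B4, B2–B5, B3–B6, B1–B7, B5–B8
Every bag has size at most 3, so the width is 3 − 1 = 2 and tw(G) ≤ 2. For the lower bound, the 3 vertices {1, 9, 10} are pairwise adjacent, and any tree decomposition puts a clique entirely inside one bag — forcing width ≥ 2. Hence tw(G) = 2 exactly.

2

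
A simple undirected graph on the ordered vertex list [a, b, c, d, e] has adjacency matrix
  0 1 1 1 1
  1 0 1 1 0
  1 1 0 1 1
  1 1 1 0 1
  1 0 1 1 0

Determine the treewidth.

3

A width-3 tree decomposition is:
Bags: B1 = {a, c, d, e}  B2 = {a, b, c, d}
Tree: B1–B2
Each bag holds 4 vertices, so the decomposition has width 3, which upper-bounds the treewidth. For the lower bound, the 4 vertices {a, c, d, e} are pairwise adjacent, and any tree decomposition puts a clique entirely inside one bag — forcing width ≥ 3. Combining the bounds, tw(G) = 3.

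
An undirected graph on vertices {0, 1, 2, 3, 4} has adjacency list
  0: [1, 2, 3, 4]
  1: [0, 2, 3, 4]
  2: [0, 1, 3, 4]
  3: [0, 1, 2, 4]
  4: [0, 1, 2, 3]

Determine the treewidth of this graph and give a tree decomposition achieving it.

Treewidth 4.
Bags: B1 = {0, 1, 2, 3, 4}
Tree: (single bag)

A single bag containing all 5 vertices is trivially a valid decomposition of width 4. Conversely, {0, 1, 2, 3, 4} is a clique of size 5, and the vertices of any clique must share a bag in every tree decomposition; so some bag has ≥ 5 vertices and tw(G) ≥ 4. Hence tw(G) = 4 exactly.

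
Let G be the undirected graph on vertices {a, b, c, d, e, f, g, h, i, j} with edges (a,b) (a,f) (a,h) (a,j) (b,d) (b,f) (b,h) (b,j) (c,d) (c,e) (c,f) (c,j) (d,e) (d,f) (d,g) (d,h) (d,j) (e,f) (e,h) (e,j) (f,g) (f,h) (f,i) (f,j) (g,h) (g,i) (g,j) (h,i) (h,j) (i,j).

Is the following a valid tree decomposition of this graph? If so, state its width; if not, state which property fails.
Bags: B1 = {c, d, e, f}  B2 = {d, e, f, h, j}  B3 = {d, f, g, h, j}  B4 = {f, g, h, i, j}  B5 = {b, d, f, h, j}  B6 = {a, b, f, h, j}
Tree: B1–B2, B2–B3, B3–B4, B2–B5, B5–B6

No — edge (j,c) lies in no bag.

A tree decomposition must satisfy three properties: every vertex lies in some bag; for every edge, both endpoints lie together in some bag; and for every vertex, the bags containing it form a connected subtree. Here edge (j,c) lies in no bag, so the decomposition is invalid.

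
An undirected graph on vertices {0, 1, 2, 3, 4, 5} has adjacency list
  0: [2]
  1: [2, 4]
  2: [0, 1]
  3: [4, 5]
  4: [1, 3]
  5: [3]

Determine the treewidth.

A width-1 tree decomposition is:
Bags: B1 = {0, 2}  B2 = {1, 2}  B3 = {1, 4}  B4 = {3, 4}  B5 = {3, 5}
Tree: B1–B2, B2–B3, B3–B4, B4–B5
Each bag holds 2 vertices, so the decomposition has width 1, which upper-bounds the treewidth. Any graph with an edge has treewidth ≥ 1, and G has the edge 0–2. The upper and lower bounds meet at 1, so that is the treewidth.

1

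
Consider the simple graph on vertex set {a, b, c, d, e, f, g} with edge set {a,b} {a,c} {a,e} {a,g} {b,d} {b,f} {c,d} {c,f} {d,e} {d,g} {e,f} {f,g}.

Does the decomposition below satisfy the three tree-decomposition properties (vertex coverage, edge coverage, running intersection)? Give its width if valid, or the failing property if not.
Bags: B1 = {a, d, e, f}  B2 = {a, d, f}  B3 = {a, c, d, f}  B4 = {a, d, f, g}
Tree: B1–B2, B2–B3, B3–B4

No — vertex b appears in no bag.

A tree decomposition must satisfy three properties: every vertex lies in some bag; for every edge, both endpoints lie together in some bag; and for every vertex, the bags containing it form a connected subtree. Here vertex b appears in no bag, so the decomposition is invalid.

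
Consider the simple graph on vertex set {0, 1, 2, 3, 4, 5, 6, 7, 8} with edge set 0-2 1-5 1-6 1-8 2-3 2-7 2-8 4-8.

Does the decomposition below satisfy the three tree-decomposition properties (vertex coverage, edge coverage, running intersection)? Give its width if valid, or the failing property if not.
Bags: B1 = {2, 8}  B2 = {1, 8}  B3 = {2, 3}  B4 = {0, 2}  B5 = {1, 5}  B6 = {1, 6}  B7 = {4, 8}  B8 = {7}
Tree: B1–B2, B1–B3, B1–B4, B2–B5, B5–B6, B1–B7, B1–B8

No — edge (2,7) lies in no bag.

A tree decomposition must satisfy three properties: every vertex lies in some bag; for every edge, both endpoints lie together in some bag; and for every vertex, the bags containing it form a connected subtree. Here edge (2,7) lies in no bag, so the decomposition is invalid.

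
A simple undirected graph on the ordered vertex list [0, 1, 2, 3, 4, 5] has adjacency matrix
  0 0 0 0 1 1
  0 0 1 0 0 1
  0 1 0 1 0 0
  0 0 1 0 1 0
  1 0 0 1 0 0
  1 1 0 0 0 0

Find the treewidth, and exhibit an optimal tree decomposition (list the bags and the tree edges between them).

Each bag holds 3 vertices, so the decomposition has width 2, which upper-bounds the treewidth. The edges 1–2–3–4–0–5–1 form a cycle, so G is not a tree and its treewidth is at least 2. Therefore the treewidth is 2.

Treewidth 2.
One optimal decomposition is:
Bags: B1 = {1, 2, 3}  B2 = {1, 3, 4}  B3 = {0, 1, 4}  B4 = {0, 1, 5}
Tree: B1–B2, B2–B3, B3–B4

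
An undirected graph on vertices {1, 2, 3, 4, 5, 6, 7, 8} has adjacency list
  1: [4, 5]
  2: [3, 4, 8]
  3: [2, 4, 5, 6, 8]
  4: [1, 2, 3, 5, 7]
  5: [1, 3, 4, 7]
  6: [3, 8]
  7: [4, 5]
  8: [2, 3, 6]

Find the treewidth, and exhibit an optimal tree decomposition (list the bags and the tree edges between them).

The largest bag has 3 vertices, giving width 2; this decomposition certifies tw(G) ≤ 2. On the other hand G contains the 3-clique {1, 4, 5}. A clique must lie in a single bag of any decomposition, so no decomposition can have width below 2. Therefore the treewidth is 2.

Treewidth 2.
One optimal decomposition is:
Bags: B1 = {2, 3, 4}  B2 = {3, 4, 5}  B3 = {2, 3, 8}  B4 = {1, 4, 5}  B5 = {4, 5, 7}  B6 = {3, 6, 8}
Tree: B1–B2, B1–B3, B2–B4, B4–B5, B3–B6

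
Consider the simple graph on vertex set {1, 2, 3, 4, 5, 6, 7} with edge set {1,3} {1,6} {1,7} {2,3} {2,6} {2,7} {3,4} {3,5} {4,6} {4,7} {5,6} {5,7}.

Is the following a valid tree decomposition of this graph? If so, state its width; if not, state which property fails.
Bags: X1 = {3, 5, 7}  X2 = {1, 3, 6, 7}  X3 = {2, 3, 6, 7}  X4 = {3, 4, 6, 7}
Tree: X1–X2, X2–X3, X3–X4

No — edge (6,5) lies in no bag.

A tree decomposition must satisfy three properties: every vertex lies in some bag; for every edge, both endpoints lie together in some bag; and for every vertex, the bags containing it form a connected subtree. Here edge (6,5) lies in no bag, so the decomposition is invalid.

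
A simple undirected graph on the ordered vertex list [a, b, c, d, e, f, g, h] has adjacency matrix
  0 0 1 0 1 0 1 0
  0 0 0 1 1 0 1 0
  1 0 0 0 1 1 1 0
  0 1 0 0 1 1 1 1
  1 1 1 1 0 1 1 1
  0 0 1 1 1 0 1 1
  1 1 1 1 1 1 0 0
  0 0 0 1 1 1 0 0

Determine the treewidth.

A width-3 tree decomposition is:
Bags: B1 = {d, e, f, g}  B2 = {b, d, e, g}  B3 = {c, e, f, g}  B4 = {a, c, e, g}  B5 = {d, e, f, h}
Tree: B1–B2, B1–B3, B3–B4, B1–B5
Each bag holds 4 vertices, so the decomposition has width 3, which upper-bounds the treewidth. Conversely, {d, e, f, g} is a clique of size 4, and the vertices of any clique must share a bag in every tree decomposition; so some bag has ≥ 4 vertices and tw(G) ≥ 3. Therefore the treewidth is 3.

3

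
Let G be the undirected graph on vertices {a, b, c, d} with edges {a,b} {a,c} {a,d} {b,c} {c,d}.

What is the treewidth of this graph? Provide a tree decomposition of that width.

Treewidth 2.
One optimal decomposition is:
Bags: B1 = {a, b, c}  B2 = {a, c, d}
Tree: B1–B2

Each bag holds 3 vertices, so the decomposition has width 2, which upper-bounds the treewidth. Conversely, {a, c, d} is a clique of size 3, and the vertices of any clique must share a bag in every tree decomposition; so some bag has ≥ 3 vertices and tw(G) ≥ 2. The upper and lower bounds meet at 2, so that is the treewidth.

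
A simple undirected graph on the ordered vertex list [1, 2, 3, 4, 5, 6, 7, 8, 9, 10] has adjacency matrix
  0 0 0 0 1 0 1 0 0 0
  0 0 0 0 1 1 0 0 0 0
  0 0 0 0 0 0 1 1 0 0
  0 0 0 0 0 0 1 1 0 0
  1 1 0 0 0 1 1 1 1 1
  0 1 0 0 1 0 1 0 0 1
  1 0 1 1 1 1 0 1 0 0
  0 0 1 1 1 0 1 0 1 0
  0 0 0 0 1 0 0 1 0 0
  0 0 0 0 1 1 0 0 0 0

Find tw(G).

2

A width-2 tree decomposition is:
Bags: B1 = {3, 7, 8}  B2 = {5, 7, 8}  B3 = {5, 6, 7}  B4 = {4, 7, 8}  B5 = {2, 5, 6}  B6 = {1, 5, 7}  B7 = {5, 6, 10}  B8 = {5, 8, 9}
Tree: B1–B2, B2–B3, B2–B4, B3–B5, B2–B6, B5–B7, B2–B8
Each bag holds 3 vertices, so the decomposition has width 2, which upper-bounds the treewidth. On the other hand G contains the 3-clique {3, 7, 8}. A clique must lie in a single bag of any decomposition, so no decomposition can have width below 2. Combining the bounds, tw(G) = 2.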